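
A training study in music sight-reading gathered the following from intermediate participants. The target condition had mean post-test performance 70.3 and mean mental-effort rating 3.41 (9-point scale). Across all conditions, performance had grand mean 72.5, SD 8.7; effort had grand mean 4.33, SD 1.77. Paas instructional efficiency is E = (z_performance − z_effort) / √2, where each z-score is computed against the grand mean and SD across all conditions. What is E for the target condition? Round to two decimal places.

0.19

z_performance = (70.3 − 72.5) / 8.7 = -2.2000 / 8.7 = -0.2529.
z_effort = (3.41 − 4.33) / 1.77 = -0.9200 / 1.77 = -0.5198.
z_P − z_E = -0.2529 − (-0.5198) = 0.2669.
E = 0.2669 / √2 = 0.2669 / 1.41421 = 0.1887 ≈ 0.19.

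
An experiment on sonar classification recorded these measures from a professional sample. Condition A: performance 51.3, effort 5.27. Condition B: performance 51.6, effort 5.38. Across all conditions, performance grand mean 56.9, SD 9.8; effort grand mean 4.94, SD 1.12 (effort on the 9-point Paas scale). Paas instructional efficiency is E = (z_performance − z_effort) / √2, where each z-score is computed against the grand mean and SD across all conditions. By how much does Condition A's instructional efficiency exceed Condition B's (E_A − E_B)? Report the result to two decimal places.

0.05

Condition A: z_P = (51.3 − 56.9)/9.8 = -0.5714; z_E = (5.27 − 4.94)/1.12 = 0.2946; E_A = (-0.5714 − 0.2946)/√2 = -0.6124.
Condition B: z_P = (51.6 − 56.9)/9.8 = -0.5408; z_E = (5.38 − 4.94)/1.12 = 0.3929; E_B = (-0.5408 − 0.3929)/√2 = -0.6602.
E_A − E_B = -0.6124 − (-0.6602) = 0.0478 ≈ 0.05.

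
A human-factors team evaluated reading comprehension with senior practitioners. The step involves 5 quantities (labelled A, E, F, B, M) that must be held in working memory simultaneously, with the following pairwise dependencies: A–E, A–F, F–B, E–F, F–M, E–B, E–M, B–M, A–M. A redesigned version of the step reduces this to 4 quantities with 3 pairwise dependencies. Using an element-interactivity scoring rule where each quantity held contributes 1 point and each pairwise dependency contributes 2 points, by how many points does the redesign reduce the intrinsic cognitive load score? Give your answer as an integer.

13

Original: 5 × 1 + 9 × 2 = 5 + 18 = 23.
Redesigned: 4 × 1 + 3 × 2 = 4 + 6 = 10.
Reduction = 23 − 10 = 13.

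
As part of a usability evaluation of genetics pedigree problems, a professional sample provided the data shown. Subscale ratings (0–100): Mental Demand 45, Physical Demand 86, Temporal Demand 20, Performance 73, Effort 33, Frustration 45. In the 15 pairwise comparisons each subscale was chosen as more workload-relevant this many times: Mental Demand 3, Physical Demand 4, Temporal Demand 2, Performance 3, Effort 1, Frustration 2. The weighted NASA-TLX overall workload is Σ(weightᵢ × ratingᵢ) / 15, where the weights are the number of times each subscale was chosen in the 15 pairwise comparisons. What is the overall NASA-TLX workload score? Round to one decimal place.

57.4

The tallies are the weights (they sum to 15).
Weighted sum = 3·45 + 4·86 + 2·20 + 3·73 + 1·33 + 2·45
            = 135 + 344 + 40 + 219 + 33 + 90 = 861.
Overall workload = 861 / 15 = 57.4000 ≈ 57.4.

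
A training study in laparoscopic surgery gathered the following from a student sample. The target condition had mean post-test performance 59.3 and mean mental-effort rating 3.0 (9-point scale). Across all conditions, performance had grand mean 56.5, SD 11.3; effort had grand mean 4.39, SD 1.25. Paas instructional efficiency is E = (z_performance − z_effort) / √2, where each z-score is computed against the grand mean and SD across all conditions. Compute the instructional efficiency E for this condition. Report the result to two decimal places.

0.96

z_performance = (59.3 − 56.5) / 11.3 = 2.8000 / 11.3 = 0.2478.
z_effort = (3.0 − 4.39) / 1.25 = -1.3900 / 1.25 = -1.1120.
z_P − z_E = 0.2478 − (-1.1120) = 1.3598.
E = 1.3598 / √2 = 1.3598 / 1.41421 = 0.9615 ≈ 0.96.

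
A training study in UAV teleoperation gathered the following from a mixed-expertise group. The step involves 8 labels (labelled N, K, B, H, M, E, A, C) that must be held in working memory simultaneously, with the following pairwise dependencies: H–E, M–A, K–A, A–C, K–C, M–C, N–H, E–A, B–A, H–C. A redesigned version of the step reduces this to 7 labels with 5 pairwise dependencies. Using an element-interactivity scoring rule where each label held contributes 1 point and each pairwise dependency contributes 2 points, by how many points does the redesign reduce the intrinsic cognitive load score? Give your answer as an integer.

Original: 8 × 1 + 10 × 2 = 8 + 20 = 28.
Redesigned: 7 × 1 + 5 × 2 = 7 + 10 = 17.
Reduction = 28 − 17 = 11.

11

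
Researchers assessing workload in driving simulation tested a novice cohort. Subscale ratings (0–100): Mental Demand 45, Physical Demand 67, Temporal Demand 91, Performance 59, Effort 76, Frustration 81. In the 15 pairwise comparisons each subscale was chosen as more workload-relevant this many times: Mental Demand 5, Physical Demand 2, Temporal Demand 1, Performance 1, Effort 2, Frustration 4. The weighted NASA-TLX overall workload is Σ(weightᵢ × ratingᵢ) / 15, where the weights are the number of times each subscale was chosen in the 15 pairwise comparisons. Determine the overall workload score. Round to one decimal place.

The tallies are the weights (they sum to 15).
Weighted sum = 5·45 + 2·67 + 1·91 + 1·59 + 2·76 + 4·81
            = 225 + 134 + 91 + 59 + 152 + 324 = 985.
Overall workload = 985 / 15 = 65.6667 ≈ 65.7.

65.7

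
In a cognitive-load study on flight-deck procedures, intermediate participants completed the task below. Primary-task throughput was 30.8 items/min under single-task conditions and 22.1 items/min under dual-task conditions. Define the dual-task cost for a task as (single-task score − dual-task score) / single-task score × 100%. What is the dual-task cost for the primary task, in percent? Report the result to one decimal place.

28.2

Cost = (30.8 − 22.1) / 30.8 × 100%
     = 8.7000 / 30.8 × 100% = 28.2468%.
≈ 28.2%.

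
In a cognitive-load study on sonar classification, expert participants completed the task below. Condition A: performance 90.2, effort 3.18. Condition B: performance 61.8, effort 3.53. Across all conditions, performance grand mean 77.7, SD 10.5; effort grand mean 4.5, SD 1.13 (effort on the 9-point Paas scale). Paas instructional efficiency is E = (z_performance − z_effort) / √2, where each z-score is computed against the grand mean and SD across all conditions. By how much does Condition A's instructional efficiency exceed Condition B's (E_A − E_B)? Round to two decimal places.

2.13

Condition A: z_P = (90.2 − 77.7)/10.5 = 1.1905; z_E = (3.18 − 4.5)/1.13 = -1.1681; E_A = (1.1905 − (-1.1681))/√2 = 1.6678.
Condition B: z_P = (61.8 − 77.7)/10.5 = -1.5143; z_E = (3.53 − 4.5)/1.13 = -0.8584; E_B = (-1.5143 − (-0.8584))/√2 = -0.4638.
E_A − E_B = 1.6678 − (-0.4638) = 2.1316 ≈ 2.13.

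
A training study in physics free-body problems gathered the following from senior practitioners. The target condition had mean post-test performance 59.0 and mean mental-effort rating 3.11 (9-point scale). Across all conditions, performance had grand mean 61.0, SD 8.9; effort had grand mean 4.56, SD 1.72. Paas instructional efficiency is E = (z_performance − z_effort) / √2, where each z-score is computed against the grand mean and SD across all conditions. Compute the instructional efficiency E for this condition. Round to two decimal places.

z_performance = (59.0 − 61.0) / 8.9 = -2.0000 / 8.9 = -0.2247.
z_effort = (3.11 − 4.56) / 1.72 = -1.4500 / 1.72 = -0.8430.
z_P − z_E = -0.2247 − (-0.8430) = 0.6183.
E = 0.6183 / √2 = 0.6183 / 1.41421 = 0.4372 ≈ 0.44.

0.44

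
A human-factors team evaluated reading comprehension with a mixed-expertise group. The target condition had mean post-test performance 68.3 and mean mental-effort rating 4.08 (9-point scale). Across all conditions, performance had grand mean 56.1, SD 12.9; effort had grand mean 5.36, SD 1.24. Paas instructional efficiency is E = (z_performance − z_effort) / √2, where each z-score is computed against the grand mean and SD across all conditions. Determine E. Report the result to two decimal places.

z_performance = (68.3 − 56.1) / 12.9 = 12.2000 / 12.9 = 0.9457.
z_effort = (4.08 − 5.36) / 1.24 = -1.2800 / 1.24 = -1.0323.
z_P − z_E = 0.9457 − (-1.0323) = 1.9780.
E = 1.9780 / √2 = 1.9780 / 1.41421 = 1.3987 ≈ 1.40.

1.40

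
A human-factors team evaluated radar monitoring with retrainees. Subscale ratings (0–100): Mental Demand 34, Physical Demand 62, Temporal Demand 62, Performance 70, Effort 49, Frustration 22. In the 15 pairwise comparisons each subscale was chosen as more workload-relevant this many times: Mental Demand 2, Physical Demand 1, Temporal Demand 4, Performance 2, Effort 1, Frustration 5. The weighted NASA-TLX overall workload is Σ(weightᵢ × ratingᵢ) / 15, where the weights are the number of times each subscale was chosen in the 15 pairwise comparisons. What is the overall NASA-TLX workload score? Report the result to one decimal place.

45.1

The tallies are the weights (they sum to 15).
Weighted sum = 2·34 + 1·62 + 4·62 + 2·70 + 1·49 + 5·22
            = 68 + 62 + 248 + 140 + 49 + 110 = 677.
Overall workload = 677 / 15 = 45.1333 ≈ 45.1.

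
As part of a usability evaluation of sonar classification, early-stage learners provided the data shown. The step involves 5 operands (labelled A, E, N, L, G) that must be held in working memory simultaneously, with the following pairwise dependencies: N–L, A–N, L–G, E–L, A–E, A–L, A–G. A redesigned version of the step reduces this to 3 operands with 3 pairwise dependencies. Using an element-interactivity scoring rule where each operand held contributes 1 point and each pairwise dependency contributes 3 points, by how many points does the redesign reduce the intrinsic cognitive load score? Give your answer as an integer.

14

Original: 5 × 1 + 7 × 3 = 5 + 21 = 26.
Redesigned: 3 × 1 + 3 × 3 = 3 + 9 = 12.
Reduction = 26 − 12 = 14.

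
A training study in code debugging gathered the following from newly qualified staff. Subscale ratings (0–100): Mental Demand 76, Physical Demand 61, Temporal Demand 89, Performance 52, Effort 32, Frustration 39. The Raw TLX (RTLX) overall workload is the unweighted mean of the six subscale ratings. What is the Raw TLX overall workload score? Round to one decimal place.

58.2

Sum of ratings = 76 + 61 + 89 + 52 + 32 + 39 = 349.
RTLX = 349 / 6 = 58.1667 ≈ 58.2.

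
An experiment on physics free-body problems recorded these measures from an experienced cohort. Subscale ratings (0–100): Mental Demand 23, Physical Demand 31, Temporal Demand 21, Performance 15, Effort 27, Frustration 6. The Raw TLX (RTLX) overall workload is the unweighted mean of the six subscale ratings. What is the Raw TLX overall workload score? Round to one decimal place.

20.5

Sum of ratings = 23 + 31 + 21 + 15 + 27 + 6 = 123.
RTLX = 123 / 6 = 20.5000 ≈ 20.5.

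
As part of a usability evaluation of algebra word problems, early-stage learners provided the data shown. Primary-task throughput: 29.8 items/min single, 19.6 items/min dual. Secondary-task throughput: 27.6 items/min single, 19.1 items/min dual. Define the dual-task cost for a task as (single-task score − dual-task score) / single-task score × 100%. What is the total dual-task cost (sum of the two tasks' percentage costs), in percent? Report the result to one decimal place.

Primary cost = (29.8 − 19.6) / 29.8 × 100% = 34.2282%.
Secondary cost = (27.6 − 19.1) / 27.6 × 100% = 30.7971%.
Total = 34.2282% + 30.7971% = 65.0253% ≈ 65.0%.

65.0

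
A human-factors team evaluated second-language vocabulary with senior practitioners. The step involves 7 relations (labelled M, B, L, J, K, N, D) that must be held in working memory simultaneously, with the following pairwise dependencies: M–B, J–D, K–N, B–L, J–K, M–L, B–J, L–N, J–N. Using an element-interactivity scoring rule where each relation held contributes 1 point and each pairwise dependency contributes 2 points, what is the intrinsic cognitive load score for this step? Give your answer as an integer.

Count of relations held simultaneously: 7.
Count of pairwise dependencies listed: 9.
Element contribution: 7 × 1 = 7.
Interaction contribution: 9 × 2 = 18.
Intrinsic load = 7 + 18 = 25.

25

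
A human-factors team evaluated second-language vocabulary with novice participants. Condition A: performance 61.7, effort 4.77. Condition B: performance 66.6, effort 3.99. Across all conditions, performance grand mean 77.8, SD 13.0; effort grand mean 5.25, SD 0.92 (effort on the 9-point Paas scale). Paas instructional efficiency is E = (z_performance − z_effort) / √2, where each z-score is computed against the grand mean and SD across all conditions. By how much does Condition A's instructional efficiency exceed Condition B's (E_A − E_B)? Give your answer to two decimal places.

Condition A: z_P = (61.7 − 77.8)/13.0 = -1.2385; z_E = (4.77 − 5.25)/0.92 = -0.5217; E_A = (-1.2385 − (-0.5217))/√2 = -0.5069.
Condition B: z_P = (66.6 − 77.8)/13.0 = -0.8615; z_E = (3.99 − 5.25)/0.92 = -1.3696; E_B = (-0.8615 − (-1.3696))/√2 = 0.3593.
E_A − E_B = -0.5069 − 0.3593 = -0.8662 ≈ -0.87.

-0.87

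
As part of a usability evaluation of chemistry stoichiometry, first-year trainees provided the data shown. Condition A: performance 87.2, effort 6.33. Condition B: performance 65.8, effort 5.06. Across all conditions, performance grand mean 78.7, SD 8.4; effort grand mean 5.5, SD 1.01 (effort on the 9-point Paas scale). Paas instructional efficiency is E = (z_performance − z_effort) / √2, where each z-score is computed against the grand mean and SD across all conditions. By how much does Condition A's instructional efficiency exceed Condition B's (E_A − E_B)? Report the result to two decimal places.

0.91

Condition A: z_P = (87.2 − 78.7)/8.4 = 1.0119; z_E = (6.33 − 5.5)/1.01 = 0.8218; E_A = (1.0119 − 0.8218)/√2 = 0.1344.
Condition B: z_P = (65.8 − 78.7)/8.4 = -1.5357; z_E = (5.06 − 5.5)/1.01 = -0.4356; E_B = (-1.5357 − (-0.4356))/√2 = -0.7779.
E_A − E_B = 0.1344 − (-0.7779) = 0.9123 ≈ 0.91.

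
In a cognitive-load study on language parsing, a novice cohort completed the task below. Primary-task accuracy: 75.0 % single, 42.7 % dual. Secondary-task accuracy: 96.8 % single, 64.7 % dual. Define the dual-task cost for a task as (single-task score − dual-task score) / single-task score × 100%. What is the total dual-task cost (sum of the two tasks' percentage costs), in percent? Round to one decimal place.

76.2

Primary cost = (75.0 − 42.7) / 75.0 × 100% = 43.0667%.
Secondary cost = (96.8 − 64.7) / 96.8 × 100% = 33.1612%.
Total = 43.0667% + 33.1612% = 76.2279% ≈ 76.2%.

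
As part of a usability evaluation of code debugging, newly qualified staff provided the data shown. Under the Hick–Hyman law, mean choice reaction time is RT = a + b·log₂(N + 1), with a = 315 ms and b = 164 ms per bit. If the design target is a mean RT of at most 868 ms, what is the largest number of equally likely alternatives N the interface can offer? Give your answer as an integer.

Set 315 + 164·log₂(N + 1) ≤ 868.
log₂(N + 1) ≤ (868 − 315) / 164 = 3.3720.
N + 1 ≤ 2^3.3720 = 10.3532.
N ≤ 9.3532, so the largest integer N is 9.

9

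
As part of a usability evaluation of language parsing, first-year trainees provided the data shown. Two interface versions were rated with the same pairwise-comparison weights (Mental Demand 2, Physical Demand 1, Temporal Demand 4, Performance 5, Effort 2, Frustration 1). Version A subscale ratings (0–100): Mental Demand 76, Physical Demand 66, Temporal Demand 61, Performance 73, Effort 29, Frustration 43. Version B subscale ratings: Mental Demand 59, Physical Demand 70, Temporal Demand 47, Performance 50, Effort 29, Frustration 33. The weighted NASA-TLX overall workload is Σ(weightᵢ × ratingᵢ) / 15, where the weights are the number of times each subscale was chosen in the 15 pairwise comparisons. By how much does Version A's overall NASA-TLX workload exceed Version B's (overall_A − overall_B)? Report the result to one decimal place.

14.1

Version A weighted sum = 2·76 + 1·66 + 4·61 + 5·73 + 2·29 + 1·43 = 152 + 66 + 244 + 365 + 58 + 43 = 928; overall_A = 928/15 = 61.8667.
Version B weighted sum = 2·59 + 1·70 + 4·47 + 5·50 + 2·29 + 1·33 = 118 + 70 + 188 + 250 + 58 + 33 = 717; overall_B = 717/15 = 47.8000.
Difference = 61.8667 − 47.8000 = 14.0667 ≈ 14.1.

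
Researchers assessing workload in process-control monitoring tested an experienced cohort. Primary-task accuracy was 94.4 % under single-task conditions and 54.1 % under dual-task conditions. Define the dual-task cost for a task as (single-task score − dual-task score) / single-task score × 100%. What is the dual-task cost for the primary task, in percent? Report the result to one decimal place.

42.7

Cost = (94.4 − 54.1) / 94.4 × 100%
     = 40.3000 / 94.4 × 100% = 42.6907%.
≈ 42.7%.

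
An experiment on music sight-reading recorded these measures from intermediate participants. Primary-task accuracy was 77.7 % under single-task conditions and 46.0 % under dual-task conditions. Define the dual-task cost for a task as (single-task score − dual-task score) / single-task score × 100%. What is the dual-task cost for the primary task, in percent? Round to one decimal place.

40.8

Cost = (77.7 − 46.0) / 77.7 × 100%
     = 31.7000 / 77.7 × 100% = 40.7979%.
≈ 40.8%.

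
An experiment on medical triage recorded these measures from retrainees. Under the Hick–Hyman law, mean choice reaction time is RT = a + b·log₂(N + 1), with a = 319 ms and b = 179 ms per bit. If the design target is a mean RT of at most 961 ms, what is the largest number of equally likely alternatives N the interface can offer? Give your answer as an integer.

Set 319 + 179·log₂(N + 1) ≤ 961.
log₂(N + 1) ≤ (961 − 319) / 179 = 3.5866.
N + 1 ≤ 2^3.5866 = 12.0136.
N ≤ 11.0136, so the largest integer N is 11.

11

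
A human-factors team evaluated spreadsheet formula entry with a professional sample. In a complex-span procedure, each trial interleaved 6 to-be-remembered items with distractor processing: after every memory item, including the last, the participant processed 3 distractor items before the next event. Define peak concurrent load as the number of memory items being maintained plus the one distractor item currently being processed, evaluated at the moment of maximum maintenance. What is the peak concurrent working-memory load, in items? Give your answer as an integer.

Maintenance is greatest during the distractor(s) after memory item 6: all 6 memory items are being held.
One distractor item is concurrently being processed.
Peak concurrent load = 6 + 1 = 7 items.

7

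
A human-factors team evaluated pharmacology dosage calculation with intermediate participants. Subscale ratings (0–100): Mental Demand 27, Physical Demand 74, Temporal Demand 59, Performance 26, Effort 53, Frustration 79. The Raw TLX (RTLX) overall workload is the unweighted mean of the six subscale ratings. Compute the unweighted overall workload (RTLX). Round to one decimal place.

Sum of ratings = 27 + 74 + 59 + 26 + 53 + 79 = 318.
RTLX = 318 / 6 = 53.0000 ≈ 53.0.

53.0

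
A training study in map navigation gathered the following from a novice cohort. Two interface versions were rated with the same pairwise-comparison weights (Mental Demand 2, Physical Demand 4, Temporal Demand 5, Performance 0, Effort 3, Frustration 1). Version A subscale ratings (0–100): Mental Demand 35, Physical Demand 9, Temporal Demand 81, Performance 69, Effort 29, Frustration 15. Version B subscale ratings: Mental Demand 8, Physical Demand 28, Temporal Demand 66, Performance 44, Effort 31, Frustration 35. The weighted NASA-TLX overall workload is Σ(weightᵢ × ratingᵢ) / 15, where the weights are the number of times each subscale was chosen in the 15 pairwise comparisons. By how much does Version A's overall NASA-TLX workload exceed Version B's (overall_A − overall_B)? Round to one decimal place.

Version A weighted sum = 2·35 + 4·9 + 5·81 + 0·69 + 3·29 + 1·15 = 70 + 36 + 405 + 0 + 87 + 15 = 613; overall_A = 613/15 = 40.8667.
Version B weighted sum = 2·8 + 4·28 + 5·66 + 0·44 + 3·31 + 1·35 = 16 + 112 + 330 + 0 + 93 + 35 = 586; overall_B = 586/15 = 39.0667.
Difference = 40.8667 − 39.0667 = 1.8000 ≈ 1.8.

1.8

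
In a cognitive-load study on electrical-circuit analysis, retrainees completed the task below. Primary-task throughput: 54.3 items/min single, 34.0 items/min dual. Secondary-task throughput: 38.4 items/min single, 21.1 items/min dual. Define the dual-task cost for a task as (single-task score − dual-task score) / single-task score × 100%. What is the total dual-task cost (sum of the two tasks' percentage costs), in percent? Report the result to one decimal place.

82.4

Primary cost = (54.3 − 34.0) / 54.3 × 100% = 37.3849%.
Secondary cost = (38.4 − 21.1) / 38.4 × 100% = 45.0521%.
Total = 37.3849% + 45.0521% = 82.4370% ≈ 82.4%.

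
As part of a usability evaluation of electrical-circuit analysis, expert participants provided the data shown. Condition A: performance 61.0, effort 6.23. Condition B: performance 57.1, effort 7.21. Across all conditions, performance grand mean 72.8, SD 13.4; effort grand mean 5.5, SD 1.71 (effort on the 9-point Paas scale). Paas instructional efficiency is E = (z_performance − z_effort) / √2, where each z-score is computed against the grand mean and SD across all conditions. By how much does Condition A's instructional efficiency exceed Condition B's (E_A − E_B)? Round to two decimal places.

Condition A: z_P = (61.0 − 72.8)/13.4 = -0.8806; z_E = (6.23 − 5.5)/1.71 = 0.4269; E_A = (-0.8806 − 0.4269)/√2 = -0.9245.
Condition B: z_P = (57.1 − 72.8)/13.4 = -1.1716; z_E = (7.21 − 5.5)/1.71 = 1.0000; E_B = (-1.1716 − 1.0000)/√2 = -1.5356.
E_A − E_B = -0.9245 − (-1.5356) = 0.6111 ≈ 0.61.

0.61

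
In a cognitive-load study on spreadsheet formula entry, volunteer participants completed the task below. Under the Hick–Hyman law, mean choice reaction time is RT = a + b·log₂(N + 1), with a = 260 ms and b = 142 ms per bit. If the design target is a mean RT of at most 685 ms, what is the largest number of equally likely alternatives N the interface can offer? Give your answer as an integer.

Set 260 + 142·log₂(N + 1) ≤ 685.
log₂(N + 1) ≤ (685 − 260) / 142 = 2.9930.
N + 1 ≤ 2^2.9930 = 7.9613.
N ≤ 6.9613, so the largest integer N is 6.

6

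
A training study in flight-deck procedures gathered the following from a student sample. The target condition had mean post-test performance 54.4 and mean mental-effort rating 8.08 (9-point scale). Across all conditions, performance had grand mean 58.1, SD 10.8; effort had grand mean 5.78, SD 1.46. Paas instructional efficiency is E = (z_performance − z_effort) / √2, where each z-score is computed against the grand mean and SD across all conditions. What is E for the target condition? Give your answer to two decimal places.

z_performance = (54.4 − 58.1) / 10.8 = -3.7000 / 10.8 = -0.3426.
z_effort = (8.08 − 5.78) / 1.46 = 2.3000 / 1.46 = 1.5753.
z_P − z_E = -0.3426 − 1.5753 = -1.9179.
E = -1.9179 / √2 = -1.9179 / 1.41421 = -1.3562 ≈ -1.36.

-1.36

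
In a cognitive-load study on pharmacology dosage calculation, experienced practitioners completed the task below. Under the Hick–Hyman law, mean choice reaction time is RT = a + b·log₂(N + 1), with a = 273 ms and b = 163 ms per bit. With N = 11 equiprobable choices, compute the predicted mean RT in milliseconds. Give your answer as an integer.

log₂(11 + 1) = log₂(12) = 3.5850.
RT = 273 + 163 × 3.5850 = 273 + 584.3550 = 857.3550 ms.
≈ 857 ms.

857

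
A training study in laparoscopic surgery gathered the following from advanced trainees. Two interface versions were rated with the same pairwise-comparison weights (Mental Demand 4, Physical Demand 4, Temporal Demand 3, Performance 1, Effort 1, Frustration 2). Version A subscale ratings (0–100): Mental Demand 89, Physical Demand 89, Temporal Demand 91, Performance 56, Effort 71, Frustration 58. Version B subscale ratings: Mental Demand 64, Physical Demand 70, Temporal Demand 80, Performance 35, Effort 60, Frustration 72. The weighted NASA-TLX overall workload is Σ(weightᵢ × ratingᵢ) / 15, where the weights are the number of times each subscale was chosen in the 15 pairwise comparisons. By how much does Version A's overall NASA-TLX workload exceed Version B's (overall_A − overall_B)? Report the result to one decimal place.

14.2

Version A weighted sum = 4·89 + 4·89 + 3·91 + 1·56 + 1·71 + 2·58 = 356 + 356 + 273 + 56 + 71 + 116 = 1228; overall_A = 1228/15 = 81.8667.
Version B weighted sum = 4·64 + 4·70 + 3·80 + 1·35 + 1·60 + 2·72 = 256 + 280 + 240 + 35 + 60 + 144 = 1015; overall_B = 1015/15 = 67.6667.
Difference = 81.8667 − 67.6667 = 14.2000 ≈ 14.2.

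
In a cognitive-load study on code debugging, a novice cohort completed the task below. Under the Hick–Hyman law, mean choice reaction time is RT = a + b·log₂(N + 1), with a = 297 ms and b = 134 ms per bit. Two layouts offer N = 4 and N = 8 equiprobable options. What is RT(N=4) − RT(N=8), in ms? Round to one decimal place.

RT(4) = 297 + 134·log₂(5) = 297 + 134·2.3219 = 608.1346 ms.
RT(8) = 297 + 134·log₂(9) = 297 + 134·3.1699 = 721.7666 ms.
Difference = 608.1346 − 721.7666 = -113.6320 ≈ -113.6 ms.

-113.6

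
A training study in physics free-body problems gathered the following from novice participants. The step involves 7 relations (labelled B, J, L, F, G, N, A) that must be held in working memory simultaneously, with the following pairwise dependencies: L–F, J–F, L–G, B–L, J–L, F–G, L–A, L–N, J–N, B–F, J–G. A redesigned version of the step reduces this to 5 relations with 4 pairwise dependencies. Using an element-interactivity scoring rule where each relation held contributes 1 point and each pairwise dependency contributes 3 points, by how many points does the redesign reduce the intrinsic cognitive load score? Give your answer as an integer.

Original: 7 × 1 + 11 × 3 = 7 + 33 = 40.
Redesigned: 5 × 1 + 4 × 3 = 5 + 12 = 17.
Reduction = 40 − 17 = 23.

23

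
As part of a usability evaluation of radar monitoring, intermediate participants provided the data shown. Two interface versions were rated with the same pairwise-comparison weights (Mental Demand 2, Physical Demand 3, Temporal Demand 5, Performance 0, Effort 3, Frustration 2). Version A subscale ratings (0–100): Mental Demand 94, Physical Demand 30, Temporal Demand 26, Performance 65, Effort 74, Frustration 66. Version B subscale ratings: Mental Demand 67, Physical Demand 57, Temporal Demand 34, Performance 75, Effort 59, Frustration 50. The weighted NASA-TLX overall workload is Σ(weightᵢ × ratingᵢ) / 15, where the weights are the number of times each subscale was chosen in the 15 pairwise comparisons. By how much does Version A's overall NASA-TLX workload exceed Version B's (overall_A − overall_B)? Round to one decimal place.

Version A weighted sum = 2·94 + 3·30 + 5·26 + 0·65 + 3·74 + 2·66 = 188 + 90 + 130 + 0 + 222 + 132 = 762; overall_A = 762/15 = 50.8000.
Version B weighted sum = 2·67 + 3·57 + 5·34 + 0·75 + 3·59 + 2·50 = 134 + 171 + 170 + 0 + 177 + 100 = 752; overall_B = 752/15 = 50.1333.
Difference = 50.8000 − 50.1333 = 0.6667 ≈ 0.7.

0.7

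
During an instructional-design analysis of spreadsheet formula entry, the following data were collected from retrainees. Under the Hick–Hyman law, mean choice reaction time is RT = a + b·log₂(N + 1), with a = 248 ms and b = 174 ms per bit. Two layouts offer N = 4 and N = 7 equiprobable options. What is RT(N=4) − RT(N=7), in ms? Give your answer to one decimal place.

RT(4) = 248 + 174·log₂(5) = 248 + 174·2.3219 = 652.0106 ms.
RT(7) = 248 + 174·log₂(8) = 248 + 174·3.0000 = 770.0000 ms.
Difference = 652.0106 − 770.0000 = -117.9894 ≈ -118.0 ms.

-118.0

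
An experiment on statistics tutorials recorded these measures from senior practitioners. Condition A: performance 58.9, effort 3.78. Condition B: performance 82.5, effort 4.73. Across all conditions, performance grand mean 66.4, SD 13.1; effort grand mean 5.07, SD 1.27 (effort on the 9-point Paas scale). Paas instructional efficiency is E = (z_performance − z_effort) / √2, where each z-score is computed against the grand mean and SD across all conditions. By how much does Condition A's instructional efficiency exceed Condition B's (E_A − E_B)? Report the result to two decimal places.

Condition A: z_P = (58.9 − 66.4)/13.1 = -0.5725; z_E = (3.78 − 5.07)/1.27 = -1.0157; E_A = (-0.5725 − (-1.0157))/√2 = 0.3134.
Condition B: z_P = (82.5 − 66.4)/13.1 = 1.2290; z_E = (4.73 − 5.07)/1.27 = -0.2677; E_B = (1.2290 − (-0.2677))/√2 = 1.0583.
E_A − E_B = 0.3134 − 1.0583 = -0.7449 ≈ -0.74.

-0.74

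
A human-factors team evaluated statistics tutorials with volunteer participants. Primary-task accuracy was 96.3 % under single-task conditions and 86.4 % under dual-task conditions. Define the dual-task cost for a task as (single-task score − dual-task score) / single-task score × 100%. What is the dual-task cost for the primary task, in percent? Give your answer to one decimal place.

Cost = (96.3 − 86.4) / 96.3 × 100%
     = 9.9000 / 96.3 × 100% = 10.2804%.
≈ 10.3%.

10.3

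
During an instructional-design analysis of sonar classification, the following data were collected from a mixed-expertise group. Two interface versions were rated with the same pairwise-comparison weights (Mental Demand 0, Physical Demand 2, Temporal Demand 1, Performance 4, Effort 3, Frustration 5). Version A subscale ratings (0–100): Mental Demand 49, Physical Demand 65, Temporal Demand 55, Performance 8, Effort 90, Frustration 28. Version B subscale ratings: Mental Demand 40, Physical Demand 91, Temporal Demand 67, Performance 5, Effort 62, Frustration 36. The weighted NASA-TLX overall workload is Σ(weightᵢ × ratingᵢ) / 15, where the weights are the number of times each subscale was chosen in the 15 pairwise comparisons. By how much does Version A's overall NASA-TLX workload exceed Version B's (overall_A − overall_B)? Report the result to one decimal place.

-0.5

Version A weighted sum = 0·49 + 2·65 + 1·55 + 4·8 + 3·90 + 5·28 = 0 + 130 + 55 + 32 + 270 + 140 = 627; overall_A = 627/15 = 41.8000.
Version B weighted sum = 0·40 + 2·91 + 1·67 + 4·5 + 3·62 + 5·36 = 0 + 182 + 67 + 20 + 186 + 180 = 635; overall_B = 635/15 = 42.3333.
Difference = 41.8000 − 42.3333 = -0.5333 ≈ -0.5.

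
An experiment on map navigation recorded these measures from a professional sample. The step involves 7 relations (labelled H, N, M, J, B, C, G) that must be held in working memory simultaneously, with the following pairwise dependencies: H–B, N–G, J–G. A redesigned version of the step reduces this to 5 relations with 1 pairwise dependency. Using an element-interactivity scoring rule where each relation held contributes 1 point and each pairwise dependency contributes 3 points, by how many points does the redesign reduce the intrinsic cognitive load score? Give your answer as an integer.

Original: 7 × 1 + 3 × 3 = 7 + 9 = 16.
Redesigned: 5 × 1 + 1 × 3 = 5 + 3 = 8.
Reduction = 16 − 8 = 8.

8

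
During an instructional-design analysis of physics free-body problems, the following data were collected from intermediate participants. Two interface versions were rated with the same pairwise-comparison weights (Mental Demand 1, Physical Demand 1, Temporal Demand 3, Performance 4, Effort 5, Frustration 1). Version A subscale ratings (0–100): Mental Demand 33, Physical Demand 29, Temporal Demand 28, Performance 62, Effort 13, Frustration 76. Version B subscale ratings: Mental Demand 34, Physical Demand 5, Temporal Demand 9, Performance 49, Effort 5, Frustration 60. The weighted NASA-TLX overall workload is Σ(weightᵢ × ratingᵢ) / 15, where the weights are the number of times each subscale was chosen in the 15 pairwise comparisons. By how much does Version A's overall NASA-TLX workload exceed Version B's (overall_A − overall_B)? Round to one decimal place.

12.5

Version A weighted sum = 1·33 + 1·29 + 3·28 + 4·62 + 5·13 + 1·76 = 33 + 29 + 84 + 248 + 65 + 76 = 535; overall_A = 535/15 = 35.6667.
Version B weighted sum = 1·34 + 1·5 + 3·9 + 4·49 + 5·5 + 1·60 = 34 + 5 + 27 + 196 + 25 + 60 = 347; overall_B = 347/15 = 23.1333.
Difference = 35.6667 − 23.1333 = 12.5334 ≈ 12.5.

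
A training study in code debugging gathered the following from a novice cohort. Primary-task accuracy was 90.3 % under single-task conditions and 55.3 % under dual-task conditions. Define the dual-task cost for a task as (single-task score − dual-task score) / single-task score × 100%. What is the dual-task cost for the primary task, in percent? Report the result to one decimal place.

Cost = (90.3 − 55.3) / 90.3 × 100%
     = 35.0000 / 90.3 × 100% = 38.7597%.
≈ 38.8%.

38.8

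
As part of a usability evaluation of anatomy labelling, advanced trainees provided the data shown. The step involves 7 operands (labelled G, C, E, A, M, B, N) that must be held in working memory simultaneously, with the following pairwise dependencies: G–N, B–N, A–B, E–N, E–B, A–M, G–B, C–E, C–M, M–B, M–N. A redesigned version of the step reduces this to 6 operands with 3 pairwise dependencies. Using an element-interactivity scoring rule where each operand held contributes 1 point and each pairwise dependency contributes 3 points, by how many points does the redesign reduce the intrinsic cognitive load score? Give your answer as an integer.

Original: 7 × 1 + 11 × 3 = 7 + 33 = 40.
Redesigned: 6 × 1 + 3 × 3 = 6 + 9 = 15.
Reduction = 40 − 15 = 25.

25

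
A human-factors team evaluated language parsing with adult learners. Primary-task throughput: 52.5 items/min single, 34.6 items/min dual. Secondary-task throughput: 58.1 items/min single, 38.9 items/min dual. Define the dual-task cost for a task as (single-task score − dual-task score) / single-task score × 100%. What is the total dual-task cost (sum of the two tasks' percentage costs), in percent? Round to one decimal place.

Primary cost = (52.5 − 34.6) / 52.5 × 100% = 34.0952%.
Secondary cost = (58.1 − 38.9) / 58.1 × 100% = 33.0465%.
Total = 34.0952% + 33.0465% = 67.1417% ≈ 67.1%.

67.1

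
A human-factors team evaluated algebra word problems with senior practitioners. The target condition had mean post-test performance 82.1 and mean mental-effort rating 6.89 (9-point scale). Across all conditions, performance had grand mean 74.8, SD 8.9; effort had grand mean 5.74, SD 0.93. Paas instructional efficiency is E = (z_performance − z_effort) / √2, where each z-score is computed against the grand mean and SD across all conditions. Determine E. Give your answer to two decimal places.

z_performance = (82.1 − 74.8) / 8.9 = 7.3000 / 8.9 = 0.8202.
z_effort = (6.89 − 5.74) / 0.93 = 1.1500 / 0.93 = 1.2366.
z_P − z_E = 0.8202 − 1.2366 = -0.4164.
E = -0.4164 / √2 = -0.4164 / 1.41421 = -0.2944 ≈ -0.29.

-0.29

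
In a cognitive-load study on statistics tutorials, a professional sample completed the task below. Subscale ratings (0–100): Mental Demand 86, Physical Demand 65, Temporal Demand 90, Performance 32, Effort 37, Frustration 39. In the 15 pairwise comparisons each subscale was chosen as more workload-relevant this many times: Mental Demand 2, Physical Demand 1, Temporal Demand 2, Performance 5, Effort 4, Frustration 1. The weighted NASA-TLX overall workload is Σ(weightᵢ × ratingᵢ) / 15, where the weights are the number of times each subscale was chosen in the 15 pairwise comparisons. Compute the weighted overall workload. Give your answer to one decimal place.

The tallies are the weights (they sum to 15).
Weighted sum = 2·86 + 1·65 + 2·90 + 5·32 + 4·37 + 1·39
            = 172 + 65 + 180 + 160 + 148 + 39 = 764.
Overall workload = 764 / 15 = 50.9333 ≈ 50.9.

50.9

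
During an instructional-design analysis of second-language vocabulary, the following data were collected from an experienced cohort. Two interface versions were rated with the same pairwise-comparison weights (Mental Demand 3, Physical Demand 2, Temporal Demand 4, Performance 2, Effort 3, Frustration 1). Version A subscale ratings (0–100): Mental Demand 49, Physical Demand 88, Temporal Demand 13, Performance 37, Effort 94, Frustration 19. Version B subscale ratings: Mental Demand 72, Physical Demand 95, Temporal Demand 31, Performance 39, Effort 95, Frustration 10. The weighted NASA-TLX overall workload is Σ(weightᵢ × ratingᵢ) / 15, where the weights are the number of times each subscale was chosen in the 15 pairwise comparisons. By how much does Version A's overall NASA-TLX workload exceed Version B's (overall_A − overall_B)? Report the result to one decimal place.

Version A weighted sum = 3·49 + 2·88 + 4·13 + 2·37 + 3·94 + 1·19 = 147 + 176 + 52 + 74 + 282 + 19 = 750; overall_A = 750/15 = 50.0000.
Version B weighted sum = 3·72 + 2·95 + 4·31 + 2·39 + 3·95 + 1·10 = 216 + 190 + 124 + 78 + 285 + 10 = 903; overall_B = 903/15 = 60.2000.
Difference = 50.0000 − 60.2000 = -10.2000 ≈ -10.2.

-10.2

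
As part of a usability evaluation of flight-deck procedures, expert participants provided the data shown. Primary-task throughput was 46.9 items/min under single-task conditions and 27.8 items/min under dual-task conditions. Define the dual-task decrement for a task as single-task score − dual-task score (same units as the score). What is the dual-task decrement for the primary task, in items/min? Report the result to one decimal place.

19.1

Decrement = 46.9 − 27.8 = 19.1000 items/min ≈ 19.1 items/min.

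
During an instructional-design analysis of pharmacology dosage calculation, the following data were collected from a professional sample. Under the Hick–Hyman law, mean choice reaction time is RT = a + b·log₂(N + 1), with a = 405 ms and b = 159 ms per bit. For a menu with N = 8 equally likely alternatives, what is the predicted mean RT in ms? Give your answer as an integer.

log₂(8 + 1) = log₂(9) = 3.1699.
RT = 405 + 159 × 3.1699 = 405 + 504.0141 = 909.0141 ms.
≈ 909 ms.

909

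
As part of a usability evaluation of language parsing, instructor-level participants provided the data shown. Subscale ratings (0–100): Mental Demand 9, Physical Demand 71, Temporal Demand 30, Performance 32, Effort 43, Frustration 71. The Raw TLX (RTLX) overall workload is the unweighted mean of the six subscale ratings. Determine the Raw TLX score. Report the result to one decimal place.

42.7

Sum of ratings = 9 + 71 + 30 + 32 + 43 + 71 = 256.
RTLX = 256 / 6 = 42.6667 ≈ 42.7.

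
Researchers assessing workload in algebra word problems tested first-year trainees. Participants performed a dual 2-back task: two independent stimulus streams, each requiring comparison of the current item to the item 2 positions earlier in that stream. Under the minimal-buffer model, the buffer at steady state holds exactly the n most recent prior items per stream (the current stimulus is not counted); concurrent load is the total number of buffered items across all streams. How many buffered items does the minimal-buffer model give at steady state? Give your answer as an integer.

4

Each stream's buffer holds its 2 most recent prior items.
Two independent streams: 2 × 2 = 4 buffered items at steady state.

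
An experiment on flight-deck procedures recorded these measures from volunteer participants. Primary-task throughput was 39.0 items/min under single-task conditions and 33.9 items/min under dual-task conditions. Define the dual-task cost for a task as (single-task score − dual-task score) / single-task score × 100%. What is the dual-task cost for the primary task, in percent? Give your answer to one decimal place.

Cost = (39.0 − 33.9) / 39.0 × 100%
     = 5.1000 / 39.0 × 100% = 13.0769%.
≈ 13.1%.

13.1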